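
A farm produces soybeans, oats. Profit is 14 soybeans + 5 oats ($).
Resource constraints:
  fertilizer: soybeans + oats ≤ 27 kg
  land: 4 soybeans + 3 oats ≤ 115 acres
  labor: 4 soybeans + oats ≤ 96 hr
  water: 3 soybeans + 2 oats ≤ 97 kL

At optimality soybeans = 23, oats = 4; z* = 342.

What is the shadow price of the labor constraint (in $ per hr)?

3

At the optimum: fertilizer uses 27 of 27 (binding); land uses 104 of 115 (slack = 11); labor uses 96 of 96 (binding); water uses 77 of 97 (slack = 20).
Since land, water are not tight, their duals are 0.
The binding rows give the dual system: 1·y_fertilizer + 4·y_labor = 14 and 1·y_fertilizer + 1·y_labor = 5.
→ y_fertilizer = 2 and y_labor = 3.
Shadow price of labor = 3.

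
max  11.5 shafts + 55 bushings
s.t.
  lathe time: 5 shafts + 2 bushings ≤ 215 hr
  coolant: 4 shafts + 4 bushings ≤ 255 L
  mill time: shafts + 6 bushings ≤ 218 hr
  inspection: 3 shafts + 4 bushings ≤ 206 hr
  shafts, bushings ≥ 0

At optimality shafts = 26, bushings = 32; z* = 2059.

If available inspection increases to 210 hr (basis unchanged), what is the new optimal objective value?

2063

Binding: mill time and inspection. Non-binding: lathe time (21 unused), coolant (23 unused).
Since lathe time, coolant are not tight, their duals are 0.
Dual feasibility on the basic columns requires 1·y_mill time + 3·y_inspection = 11.5, 6·y_mill time + 4·y_inspection = 55.
This yields shadow prices y_mill time = 8.5, y_inspection = 1.
Δz = y_inspection·Δb = 1 × (4) = 4, so new z* = 2059 + 4 = 2063.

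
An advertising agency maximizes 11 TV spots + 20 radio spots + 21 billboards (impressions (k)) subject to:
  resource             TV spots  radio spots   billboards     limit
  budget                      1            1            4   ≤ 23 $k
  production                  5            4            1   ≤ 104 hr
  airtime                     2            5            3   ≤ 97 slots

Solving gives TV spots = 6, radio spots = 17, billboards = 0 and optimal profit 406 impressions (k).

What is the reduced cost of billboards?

At the optimum: budget uses 23 of 23 (binding); production uses 98 of 104 (slack = 6); airtime uses 97 of 97 (binding).
Since production is not tight, its dual is 0.
From A_Bᵀ y = c: 1·y_budget + 2·y_airtime = 11; 1·y_budget + 5·y_airtime = 20.
This yields shadow prices y_budget = 5, y_airtime = 3.
Reduced cost of billboards: c₃ − yᵀa₃ = 21 − (5·4 + 3·3) = 21 − 29 = -8.

-8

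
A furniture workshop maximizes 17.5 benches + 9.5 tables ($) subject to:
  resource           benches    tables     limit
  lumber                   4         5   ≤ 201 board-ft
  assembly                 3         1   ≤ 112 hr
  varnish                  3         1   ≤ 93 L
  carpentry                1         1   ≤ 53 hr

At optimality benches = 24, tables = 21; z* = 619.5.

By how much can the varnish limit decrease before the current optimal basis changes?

52.8

Binding constraints: lumber, varnish. The basis is B = [[4,5],[3,1]] with det -11.
Per unit decrease in varnish, x* moves by d = (-0.4545, 0.3636).
The basis stays optimal until benches reaches 0; allowable decrease = 52.8 L.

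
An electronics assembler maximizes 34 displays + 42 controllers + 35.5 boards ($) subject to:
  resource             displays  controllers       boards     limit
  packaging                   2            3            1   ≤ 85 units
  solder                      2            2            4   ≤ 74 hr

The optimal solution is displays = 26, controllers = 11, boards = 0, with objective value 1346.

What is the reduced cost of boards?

Both packaging and solder are binding at x*.
From A_Bᵀ y = c: 2·y_packaging + 2·y_solder = 34; 3·y_packaging + 2·y_solder = 42.
This yields shadow prices y_packaging = 8, y_solder = 9.
Reduced cost of boards: c₃ − yᵀa₃ = 35.5 − (8·1 + 9·4) = 35.5 − 44 = -8.5.

-8.5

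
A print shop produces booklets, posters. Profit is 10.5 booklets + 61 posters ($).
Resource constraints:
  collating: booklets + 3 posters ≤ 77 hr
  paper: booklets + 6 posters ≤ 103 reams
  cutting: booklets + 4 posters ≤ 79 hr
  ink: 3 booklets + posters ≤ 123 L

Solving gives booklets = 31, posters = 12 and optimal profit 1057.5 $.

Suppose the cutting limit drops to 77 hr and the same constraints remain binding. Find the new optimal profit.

1055.5

At the optimum: collating uses 67 of 77 (slack = 10); paper uses 103 of 103 (binding); cutting uses 79 of 79 (binding); ink uses 105 of 123 (slack = 18).
Since collating, ink are not tight, their duals are 0.
Dual feasibility on the basic columns requires 1·y_paper + 1·y_cutting = 10.5, 6·y_paper + 4·y_cutting = 61.
This yields shadow prices y_paper = 9.5, y_cutting = 1.
Δz = y_cutting·Δb = 1 × (-2) = -2, so new z* = 1057.5 − 2 = 1055.5.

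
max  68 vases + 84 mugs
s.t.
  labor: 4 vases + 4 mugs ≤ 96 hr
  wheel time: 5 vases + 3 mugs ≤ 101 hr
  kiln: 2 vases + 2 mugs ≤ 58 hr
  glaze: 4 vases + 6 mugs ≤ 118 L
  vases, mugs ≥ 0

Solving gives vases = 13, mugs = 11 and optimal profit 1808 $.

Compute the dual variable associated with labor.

9

At the optimum: labor uses 96 of 96 (binding); wheel time uses 98 of 101 (slack = 3); kiln uses 48 of 58 (slack = 10); glaze uses 118 of 118 (binding).
Since wheel time, kiln are not tight, their duals are 0.
From A_Bᵀ y = c: 4·y_labor + 4·y_glaze = 68; 4·y_labor + 6·y_glaze = 84.
Solving: y_labor = 9, y_glaze = 8.
Shadow price of labor = 9.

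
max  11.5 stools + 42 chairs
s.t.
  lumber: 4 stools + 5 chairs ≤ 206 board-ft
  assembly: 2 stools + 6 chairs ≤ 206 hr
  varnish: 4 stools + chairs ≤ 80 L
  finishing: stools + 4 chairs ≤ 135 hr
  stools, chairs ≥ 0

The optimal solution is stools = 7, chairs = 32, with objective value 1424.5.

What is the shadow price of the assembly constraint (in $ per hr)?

2

At the optimum: lumber uses 188 of 206 (slack = 18); assembly uses 206 of 206 (binding); varnish uses 60 of 80 (slack = 20); finishing uses 135 of 135 (binding).
Since lumber, varnish are not tight, their duals are 0.
The binding rows give the dual system: 2·y_assembly + 1·y_finishing = 11.5 and 6·y_assembly + 4·y_finishing = 42.
This yields shadow prices y_assembly = 2, y_finishing = 7.5.
Shadow price of assembly = 2.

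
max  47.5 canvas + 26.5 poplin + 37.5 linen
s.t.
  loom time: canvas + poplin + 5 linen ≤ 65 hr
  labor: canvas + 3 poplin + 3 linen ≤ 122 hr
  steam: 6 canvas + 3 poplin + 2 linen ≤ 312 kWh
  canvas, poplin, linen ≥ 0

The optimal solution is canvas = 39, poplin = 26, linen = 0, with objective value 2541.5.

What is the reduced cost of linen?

Check each constraint at x*: loom time 65/65 (tight); labor 117/122 (slack 5); steam 312/312 (tight).
By complementary slackness, y = 0 for the non-binding constraint.
Dual feasibility on the basic columns requires 1·y_loom time + 6·y_steam = 47.5, 1·y_loom time + 3·y_steam = 26.5.
This yields shadow prices y_loom time = 5.5, y_steam = 7.
Reduced cost of linen: c₃ − yᵀa₃ = 37.5 − (5.5·5 + 7·2) = 37.5 − 41.5 = -4.

-4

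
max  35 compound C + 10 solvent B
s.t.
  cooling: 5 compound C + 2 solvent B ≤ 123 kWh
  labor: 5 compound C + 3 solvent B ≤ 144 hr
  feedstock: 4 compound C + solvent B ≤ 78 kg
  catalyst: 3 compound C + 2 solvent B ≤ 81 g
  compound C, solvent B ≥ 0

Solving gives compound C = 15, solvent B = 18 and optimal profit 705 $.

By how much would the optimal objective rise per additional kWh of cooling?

Check each constraint at x*: cooling 111/123 (slack 12); labor 129/144 (slack 15); feedstock 78/78 (tight); catalyst 81/81 (tight).
Since cooling, labor are not tight, their duals are 0.
From A_Bᵀ y = c: 4·y_feedstock + 3·y_catalyst = 35; 1·y_feedstock + 2·y_catalyst = 10.
→ y_feedstock = 8 and y_catalyst = 1.
Shadow price of cooling = 0.

0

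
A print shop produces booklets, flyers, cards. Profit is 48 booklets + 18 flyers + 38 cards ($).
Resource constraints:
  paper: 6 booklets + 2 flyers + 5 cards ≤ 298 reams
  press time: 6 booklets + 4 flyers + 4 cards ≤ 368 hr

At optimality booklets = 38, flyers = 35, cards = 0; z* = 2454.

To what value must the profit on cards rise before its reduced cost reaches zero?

At the optimum: paper uses 298 of 298 (binding); press time uses 368 of 368 (binding).
From A_Bᵀ y = c: 6·y_paper + 6·y_press time = 48; 2·y_paper + 4·y_press time = 18.
Solving: y_paper = 7, y_press time = 1.
cards enters the basis when its profit ≥ yᵀa₃ = 7·5 + 1·4 = 39.

39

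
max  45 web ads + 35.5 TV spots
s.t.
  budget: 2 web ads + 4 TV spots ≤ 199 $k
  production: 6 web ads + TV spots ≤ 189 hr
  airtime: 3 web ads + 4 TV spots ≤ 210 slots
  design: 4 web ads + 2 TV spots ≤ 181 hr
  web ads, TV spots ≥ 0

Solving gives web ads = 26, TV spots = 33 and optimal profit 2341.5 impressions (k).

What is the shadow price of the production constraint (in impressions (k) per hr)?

Binding: production and airtime. Non-binding: budget (15 unused), design (11 unused).
By complementary slackness, y = 0 for the non-binding constraints.
The binding rows give the dual system: 6·y_production + 3·y_airtime = 45 and 1·y_production + 4·y_airtime = 35.5.
→ y_production = 3.5 and y_airtime = 8.
Shadow price of production = 3.5.

3.5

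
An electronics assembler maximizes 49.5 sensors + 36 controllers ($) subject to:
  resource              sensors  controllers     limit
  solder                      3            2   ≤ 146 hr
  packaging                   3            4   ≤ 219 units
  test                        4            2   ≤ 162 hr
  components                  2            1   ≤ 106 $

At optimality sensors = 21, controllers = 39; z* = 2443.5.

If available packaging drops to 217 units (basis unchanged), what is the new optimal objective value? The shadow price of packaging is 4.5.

Δb = -2, so new z* = 2443.5 + (4.5)·(-2) = 2443.5 − 9 = 2434.5.

2434.5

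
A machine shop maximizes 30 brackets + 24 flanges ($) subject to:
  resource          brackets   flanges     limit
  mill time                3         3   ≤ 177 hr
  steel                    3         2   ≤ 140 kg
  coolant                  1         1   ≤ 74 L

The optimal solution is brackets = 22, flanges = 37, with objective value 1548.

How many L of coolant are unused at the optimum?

15

coolant used = 1·22 + 1·37 = 59; slack = 74 − 59 = 15.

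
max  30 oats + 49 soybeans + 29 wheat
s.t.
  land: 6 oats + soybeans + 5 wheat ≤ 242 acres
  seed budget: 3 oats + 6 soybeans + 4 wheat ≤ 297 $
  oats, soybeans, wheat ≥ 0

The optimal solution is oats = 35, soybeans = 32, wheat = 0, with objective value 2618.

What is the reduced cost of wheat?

-8

At the optimum: land uses 242 of 242 (binding); seed budget uses 297 of 297 (binding).
From A_Bᵀ y = c: 6·y_land + 3·y_seed budget = 30; 1·y_land + 6·y_seed budget = 49.
Solving: y_land = 1, y_seed budget = 8.
Reduced cost of wheat: c₃ − yᵀa₃ = 29 − (1·5 + 8·4) = 29 − 37 = -8.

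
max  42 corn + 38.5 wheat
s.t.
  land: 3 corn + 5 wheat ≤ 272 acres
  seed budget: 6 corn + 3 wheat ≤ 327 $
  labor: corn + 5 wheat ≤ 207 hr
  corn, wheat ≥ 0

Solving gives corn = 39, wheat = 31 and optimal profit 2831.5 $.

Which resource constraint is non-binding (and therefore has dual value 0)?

labor

land: 272/272 (binding)
seed budget: 327/327 (binding)
labor: 194/207 (slack 13)
By complementary slackness, a constraint with positive slack has shadow price 0 → labor.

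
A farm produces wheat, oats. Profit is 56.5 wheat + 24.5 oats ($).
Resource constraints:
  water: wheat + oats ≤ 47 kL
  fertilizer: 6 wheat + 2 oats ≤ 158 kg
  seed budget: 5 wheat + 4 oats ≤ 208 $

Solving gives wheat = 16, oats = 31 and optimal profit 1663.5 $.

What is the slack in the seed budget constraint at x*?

4

seed budget used = 5·16 + 4·31 = 204; slack = 208 − 204 = 4.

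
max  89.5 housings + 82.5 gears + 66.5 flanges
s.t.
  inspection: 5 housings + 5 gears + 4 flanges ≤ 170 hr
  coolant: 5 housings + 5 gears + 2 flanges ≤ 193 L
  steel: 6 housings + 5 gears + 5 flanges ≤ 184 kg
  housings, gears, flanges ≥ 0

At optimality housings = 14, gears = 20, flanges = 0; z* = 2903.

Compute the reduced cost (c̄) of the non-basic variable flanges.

At the optimum: inspection uses 170 of 170 (binding); coolant uses 170 of 193 (slack = 23); steel uses 184 of 184 (binding).
Since coolant is not tight, its dual is 0.
From A_Bᵀ y = c: 5·y_inspection + 6·y_steel = 89.5; 5·y_inspection + 5·y_steel = 82.5.
This yields shadow prices y_inspection = 9.5, y_steel = 7.
Reduced cost of flanges: c₃ − yᵀa₃ = 66.5 − (9.5·4 + 7·5) = 66.5 − 73 = -6.5.

-6.5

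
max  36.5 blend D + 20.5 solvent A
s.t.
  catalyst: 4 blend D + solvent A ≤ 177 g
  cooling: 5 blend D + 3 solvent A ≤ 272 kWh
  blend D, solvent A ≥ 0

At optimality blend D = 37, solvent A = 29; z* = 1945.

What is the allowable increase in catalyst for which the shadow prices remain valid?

40.6

Binding constraints: catalyst, cooling. The basis is B = [[4,1],[5,3]] with det 7.
Per unit increase in catalyst, x* moves by d = (0.4286, -0.7143).
The basis stays optimal until solvent A reaches 0; allowable increase = 40.6 g.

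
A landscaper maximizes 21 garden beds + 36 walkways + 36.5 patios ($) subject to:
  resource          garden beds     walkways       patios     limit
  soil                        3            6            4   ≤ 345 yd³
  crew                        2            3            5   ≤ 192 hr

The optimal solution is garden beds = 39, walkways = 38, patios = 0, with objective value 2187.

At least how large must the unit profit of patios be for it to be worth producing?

42

At the optimum: soil uses 345 of 345 (binding); crew uses 192 of 192 (binding).
Dual feasibility on the basic columns requires 3·y_soil + 2·y_crew = 21, 6·y_soil + 3·y_crew = 36.
This yields shadow prices y_soil = 3, y_crew = 6.
patios enters the basis when its profit ≥ yᵀa₃ = 3·4 + 6·5 = 42.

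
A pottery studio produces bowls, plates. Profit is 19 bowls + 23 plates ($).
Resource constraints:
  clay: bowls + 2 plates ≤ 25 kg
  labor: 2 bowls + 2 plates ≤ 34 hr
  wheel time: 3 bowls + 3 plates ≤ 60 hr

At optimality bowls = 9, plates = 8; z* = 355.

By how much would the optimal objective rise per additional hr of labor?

Binding: clay and labor. Non-binding: wheel time (9 unused).
Since wheel time is not tight, its dual is 0.
From A_Bᵀ y = c: 1·y_clay + 2·y_labor = 19; 2·y_clay + 2·y_labor = 23.
→ y_clay = 4 and y_labor = 7.5.
Shadow price of labor = 7.5.

7.5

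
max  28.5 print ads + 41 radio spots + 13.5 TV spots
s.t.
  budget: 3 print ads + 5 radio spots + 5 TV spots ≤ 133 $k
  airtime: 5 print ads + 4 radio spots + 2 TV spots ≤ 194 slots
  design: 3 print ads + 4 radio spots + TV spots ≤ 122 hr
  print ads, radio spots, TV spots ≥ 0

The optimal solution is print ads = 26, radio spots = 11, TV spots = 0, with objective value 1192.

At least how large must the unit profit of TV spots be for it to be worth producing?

At the optimum: budget uses 133 of 133 (binding); airtime uses 174 of 194 (slack = 20); design uses 122 of 122 (binding).
By complementary slackness, y = 0 for the non-binding constraint.
Dual feasibility on the basic columns requires 3·y_budget + 3·y_design = 28.5, 5·y_budget + 4·y_design = 41.
Solving: y_budget = 3, y_design = 6.5.
TV spots enters the basis when its profit ≥ yᵀa₃ = 3·5 + 6.5·1 = 21.5.

21.5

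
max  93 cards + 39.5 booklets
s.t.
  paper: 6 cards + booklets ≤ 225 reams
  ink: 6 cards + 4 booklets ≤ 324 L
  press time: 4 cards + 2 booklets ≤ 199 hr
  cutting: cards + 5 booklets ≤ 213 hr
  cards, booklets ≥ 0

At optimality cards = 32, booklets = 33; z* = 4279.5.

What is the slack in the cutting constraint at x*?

cutting used = 1·32 + 5·33 = 197; slack = 213 − 197 = 16.

16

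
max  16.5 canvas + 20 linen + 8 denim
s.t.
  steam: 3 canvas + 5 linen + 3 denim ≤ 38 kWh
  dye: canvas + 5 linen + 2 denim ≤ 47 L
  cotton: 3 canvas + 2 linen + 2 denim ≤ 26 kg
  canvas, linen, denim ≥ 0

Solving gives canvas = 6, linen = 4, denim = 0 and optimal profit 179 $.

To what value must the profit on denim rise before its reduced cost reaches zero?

14

At the optimum: steam uses 38 of 38 (binding); dye uses 26 of 47 (slack = 21); cotton uses 26 of 26 (binding).
Since dye is not tight, its dual is 0.
The binding rows give the dual system: 3·y_steam + 3·y_cotton = 16.5 and 5·y_steam + 2·y_cotton = 20.
Solving: y_steam = 3, y_cotton = 2.5.
denim enters the basis when its profit ≥ yᵀa₃ = 3·3 + 2.5·2 = 14.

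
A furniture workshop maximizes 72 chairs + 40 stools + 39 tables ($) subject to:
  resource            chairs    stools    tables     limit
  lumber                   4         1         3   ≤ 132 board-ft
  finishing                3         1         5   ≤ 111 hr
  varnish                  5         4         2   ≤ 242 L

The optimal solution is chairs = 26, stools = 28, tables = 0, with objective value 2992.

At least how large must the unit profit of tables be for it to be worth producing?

40

Check each constraint at x*: lumber 132/132 (tight); finishing 106/111 (slack 5); varnish 242/242 (tight).
Slack constraints have shadow price 0 (complementary slackness).
Dual feasibility on the basic columns requires 4·y_lumber + 5·y_varnish = 72, 1·y_lumber + 4·y_varnish = 40.
This yields shadow prices y_lumber = 8, y_varnish = 8.
tables enters the basis when its profit ≥ yᵀa₃ = 8·3 + 8·2 = 40.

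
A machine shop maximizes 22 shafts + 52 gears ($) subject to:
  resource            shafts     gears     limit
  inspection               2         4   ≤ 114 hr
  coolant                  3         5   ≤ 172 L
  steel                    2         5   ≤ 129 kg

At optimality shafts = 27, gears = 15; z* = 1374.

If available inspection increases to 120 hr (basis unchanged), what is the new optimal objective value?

Binding: inspection and steel. Non-binding: coolant (16 unused).
Since coolant is not tight, its dual is 0.
The binding rows give the dual system: 2·y_inspection + 2·y_steel = 22 and 4·y_inspection + 5·y_steel = 52.
This yields shadow prices y_inspection = 3, y_steel = 8.
Δz = y_inspection·Δb = 3 × (6) = 18, so new z* = 1374 + 18 = 1392.

1392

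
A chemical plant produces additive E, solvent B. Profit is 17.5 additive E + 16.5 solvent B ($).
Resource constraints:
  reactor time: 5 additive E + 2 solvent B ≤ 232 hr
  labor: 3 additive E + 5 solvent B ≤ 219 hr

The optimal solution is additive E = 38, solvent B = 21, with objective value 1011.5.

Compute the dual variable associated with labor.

2.5

Both reactor time and labor are binding at x*.
The binding rows give the dual system: 5·y_reactor time + 3·y_labor = 17.5 and 2·y_reactor time + 5·y_labor = 16.5.
→ y_reactor time = 2 and y_labor = 2.5.
Shadow price of labor = 2.5.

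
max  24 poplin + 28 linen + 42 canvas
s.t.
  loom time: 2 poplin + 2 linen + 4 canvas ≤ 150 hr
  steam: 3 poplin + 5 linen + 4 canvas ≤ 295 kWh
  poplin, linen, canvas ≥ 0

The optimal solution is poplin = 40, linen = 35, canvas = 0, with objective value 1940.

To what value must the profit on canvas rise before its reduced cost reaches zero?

44

At the optimum: loom time uses 150 of 150 (binding); steam uses 295 of 295 (binding).
The binding rows give the dual system: 2·y_loom time + 3·y_steam = 24 and 2·y_loom time + 5·y_steam = 28.
This yields shadow prices y_loom time = 9, y_steam = 2.
canvas enters the basis when its profit ≥ yᵀa₃ = 9·4 + 2·4 = 44.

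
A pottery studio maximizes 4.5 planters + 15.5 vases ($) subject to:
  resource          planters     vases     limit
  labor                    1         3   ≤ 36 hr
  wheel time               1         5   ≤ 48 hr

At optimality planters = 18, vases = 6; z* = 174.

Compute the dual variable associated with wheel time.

1

Both labor and wheel time are binding at x*.
The binding rows give the dual system: 1·y_labor + 1·y_wheel time = 4.5 and 3·y_labor + 5·y_wheel time = 15.5.
Solving: y_labor = 3.5, y_wheel time = 1.
Shadow price of wheel time = 1.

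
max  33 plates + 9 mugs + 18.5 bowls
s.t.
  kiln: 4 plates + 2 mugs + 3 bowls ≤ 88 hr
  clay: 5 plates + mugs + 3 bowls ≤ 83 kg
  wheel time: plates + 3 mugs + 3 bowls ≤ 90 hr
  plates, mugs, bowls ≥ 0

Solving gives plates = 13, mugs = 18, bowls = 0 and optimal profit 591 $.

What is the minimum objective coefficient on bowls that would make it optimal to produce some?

21

At the optimum: kiln uses 88 of 88 (binding); clay uses 83 of 83 (binding); wheel time uses 67 of 90 (slack = 23).
Slack constraints have shadow price 0 (complementary slackness).
From A_Bᵀ y = c: 4·y_kiln + 5·y_clay = 33; 2·y_kiln + 1·y_clay = 9.
Solving: y_kiln = 2, y_clay = 5.
bowls enters the basis when its profit ≥ yᵀa₃ = 2·3 + 5·3 = 21.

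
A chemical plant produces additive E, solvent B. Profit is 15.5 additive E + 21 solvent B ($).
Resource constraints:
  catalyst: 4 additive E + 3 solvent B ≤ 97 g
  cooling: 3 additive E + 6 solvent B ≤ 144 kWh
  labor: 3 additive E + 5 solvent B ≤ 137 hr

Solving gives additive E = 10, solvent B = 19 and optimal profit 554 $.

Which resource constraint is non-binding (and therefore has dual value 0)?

catalyst: 97/97 (binding)
cooling: 144/144 (binding)
labor: 125/137 (slack 12)
By complementary slackness, a constraint with positive slack has shadow price 0 → labor.

labor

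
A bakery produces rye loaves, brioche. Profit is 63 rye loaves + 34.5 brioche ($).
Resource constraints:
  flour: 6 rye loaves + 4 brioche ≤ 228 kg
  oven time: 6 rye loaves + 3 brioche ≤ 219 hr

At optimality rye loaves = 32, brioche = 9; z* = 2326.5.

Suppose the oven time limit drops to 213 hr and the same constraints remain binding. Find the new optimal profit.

2281.5

At the optimum: flour uses 228 of 228 (binding); oven time uses 219 of 219 (binding).
The binding rows give the dual system: 6·y_flour + 6·y_oven time = 63 and 4·y_flour + 3·y_oven time = 34.5.
This yields shadow prices y_flour = 3, y_oven time = 7.5.
Δz = y_oven time·Δb = 7.5 × (-6) = -45, so new z* = 2326.5 − 45 = 2281.5.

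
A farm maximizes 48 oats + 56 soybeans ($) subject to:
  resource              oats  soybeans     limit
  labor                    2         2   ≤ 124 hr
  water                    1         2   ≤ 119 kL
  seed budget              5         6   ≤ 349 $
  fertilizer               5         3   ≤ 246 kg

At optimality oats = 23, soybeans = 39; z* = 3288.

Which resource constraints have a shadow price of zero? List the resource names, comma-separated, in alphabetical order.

labor: 124/124 (binding)
water: 101/119 (slack 18)
seed budget: 349/349 (binding)
fertilizer: 232/246 (slack 14)
By complementary slackness, a constraint with positive slack has shadow price 0 → fertilizer, water.

fertilizer, water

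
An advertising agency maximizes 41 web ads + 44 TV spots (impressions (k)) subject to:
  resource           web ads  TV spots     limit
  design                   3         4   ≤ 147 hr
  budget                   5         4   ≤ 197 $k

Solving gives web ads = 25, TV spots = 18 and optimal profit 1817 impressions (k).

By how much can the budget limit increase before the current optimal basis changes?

Binding constraints: design, budget. The basis is B = [[3,4],[5,4]] with det -8.
Per unit increase in budget, x* moves by d = (0.5, -0.375).
The basis stays optimal until TV spots reaches 0; allowable increase = 48 $k.

48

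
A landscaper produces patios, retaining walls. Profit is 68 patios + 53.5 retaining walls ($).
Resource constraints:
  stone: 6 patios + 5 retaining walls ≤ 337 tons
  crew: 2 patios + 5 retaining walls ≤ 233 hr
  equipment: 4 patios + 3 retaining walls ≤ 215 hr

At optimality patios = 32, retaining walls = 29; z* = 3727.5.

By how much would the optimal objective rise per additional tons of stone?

Check each constraint at x*: stone 337/337 (tight); crew 209/233 (slack 24); equipment 215/215 (tight).
Since crew is not tight, its dual is 0.
The binding rows give the dual system: 6·y_stone + 4·y_equipment = 68 and 5·y_stone + 3·y_equipment = 53.5.
Solving: y_stone = 5, y_equipment = 9.5.
Shadow price of stone = 5.

5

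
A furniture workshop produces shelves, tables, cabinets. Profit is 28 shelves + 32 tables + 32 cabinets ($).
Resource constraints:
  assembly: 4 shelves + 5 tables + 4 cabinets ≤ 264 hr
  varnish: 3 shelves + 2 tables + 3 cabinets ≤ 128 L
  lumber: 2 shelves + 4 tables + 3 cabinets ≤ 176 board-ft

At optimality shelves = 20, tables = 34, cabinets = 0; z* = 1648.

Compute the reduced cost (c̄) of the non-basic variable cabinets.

Check each constraint at x*: assembly 250/264 (slack 14); varnish 128/128 (tight); lumber 176/176 (tight).
By complementary slackness, y = 0 for the non-binding constraint.
From A_Bᵀ y = c: 3·y_varnish + 2·y_lumber = 28; 2·y_varnish + 4·y_lumber = 32.
This yields shadow prices y_varnish = 6, y_lumber = 5.
Reduced cost of cabinets: c₃ − yᵀa₃ = 32 − (6·3 + 5·3) = 32 − 33 = -1.

-1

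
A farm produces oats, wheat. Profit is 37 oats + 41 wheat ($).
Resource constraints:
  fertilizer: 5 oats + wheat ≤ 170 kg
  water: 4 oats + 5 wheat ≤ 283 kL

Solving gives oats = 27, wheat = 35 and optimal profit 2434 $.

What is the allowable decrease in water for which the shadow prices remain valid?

147

Binding constraints: fertilizer, water. The basis is B = [[5,1],[4,5]] with det 21.
Per unit decrease in water, x* moves by d = (0.0476, -0.2381).
The basis stays optimal until wheat reaches 0; allowable decrease = 147 kL.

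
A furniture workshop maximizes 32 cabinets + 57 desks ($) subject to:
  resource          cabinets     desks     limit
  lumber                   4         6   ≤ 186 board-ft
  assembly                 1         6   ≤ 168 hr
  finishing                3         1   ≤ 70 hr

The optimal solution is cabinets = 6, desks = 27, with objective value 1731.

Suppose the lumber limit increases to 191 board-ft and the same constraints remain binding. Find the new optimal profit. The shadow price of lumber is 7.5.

1768.5

Δb = 5, so new z* = 1731 + (7.5)·(5) = 1731 + 37.5 = 1768.5.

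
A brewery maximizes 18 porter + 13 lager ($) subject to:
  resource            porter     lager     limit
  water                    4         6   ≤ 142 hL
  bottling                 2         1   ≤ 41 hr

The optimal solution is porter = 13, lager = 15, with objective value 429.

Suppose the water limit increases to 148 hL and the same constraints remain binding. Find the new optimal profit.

435

At the optimum: water uses 142 of 142 (binding); bottling uses 41 of 41 (binding).
From A_Bᵀ y = c: 4·y_water + 2·y_bottling = 18; 6·y_water + 1·y_bottling = 13.
Solving: y_water = 1, y_bottling = 7.
Δz = y_water·Δb = 1 × (6) = 6, so new z* = 429 + 6 = 435.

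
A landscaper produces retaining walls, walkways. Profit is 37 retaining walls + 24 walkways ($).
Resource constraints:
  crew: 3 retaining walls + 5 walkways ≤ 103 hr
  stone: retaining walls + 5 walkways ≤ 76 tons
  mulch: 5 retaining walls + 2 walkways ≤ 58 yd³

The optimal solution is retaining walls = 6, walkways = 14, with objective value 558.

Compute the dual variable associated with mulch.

Binding: stone and mulch. Non-binding: crew (15 unused).
By complementary slackness, y = 0 for the non-binding constraint.
From A_Bᵀ y = c: 1·y_stone + 5·y_mulch = 37; 5·y_stone + 2·y_mulch = 24.
This yields shadow prices y_stone = 2, y_mulch = 7.
Shadow price of mulch = 7.

7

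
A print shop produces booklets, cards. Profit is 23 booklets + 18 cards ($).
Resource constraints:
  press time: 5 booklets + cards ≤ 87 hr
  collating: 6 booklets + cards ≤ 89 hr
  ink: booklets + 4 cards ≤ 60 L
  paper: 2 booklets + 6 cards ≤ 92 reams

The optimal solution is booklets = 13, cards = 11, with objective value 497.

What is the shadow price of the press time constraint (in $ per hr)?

0

Check each constraint at x*: press time 76/87 (slack 11); collating 89/89 (tight); ink 57/60 (slack 3); paper 92/92 (tight).
Since press time, ink are not tight, their duals are 0.
From A_Bᵀ y = c: 6·y_collating + 2·y_paper = 23; 1·y_collating + 6·y_paper = 18.
Solving: y_collating = 3, y_paper = 2.5.
Shadow price of press time = 0.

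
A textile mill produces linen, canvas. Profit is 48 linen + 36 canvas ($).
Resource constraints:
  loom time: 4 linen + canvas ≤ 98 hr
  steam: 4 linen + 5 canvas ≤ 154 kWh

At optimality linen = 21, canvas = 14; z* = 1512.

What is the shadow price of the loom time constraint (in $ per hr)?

At the optimum: loom time uses 98 of 98 (binding); steam uses 154 of 154 (binding).
From A_Bᵀ y = c: 4·y_loom time + 4·y_steam = 48; 1·y_loom time + 5·y_steam = 36.
→ y_loom time = 6 and y_steam = 6.
Shadow price of loom time = 6.

6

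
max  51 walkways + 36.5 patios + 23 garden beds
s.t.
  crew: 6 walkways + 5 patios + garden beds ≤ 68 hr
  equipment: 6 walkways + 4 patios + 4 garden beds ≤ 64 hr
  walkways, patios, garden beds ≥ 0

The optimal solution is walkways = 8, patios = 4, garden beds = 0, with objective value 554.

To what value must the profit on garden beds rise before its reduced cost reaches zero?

Check each constraint at x*: crew 68/68 (tight); equipment 64/64 (tight).
From A_Bᵀ y = c: 6·y_crew + 6·y_equipment = 51; 5·y_crew + 4·y_equipment = 36.5.
→ y_crew = 2.5 and y_equipment = 6.
garden beds enters the basis when its profit ≥ yᵀa₃ = 2.5·1 + 6·4 = 26.5.

26.5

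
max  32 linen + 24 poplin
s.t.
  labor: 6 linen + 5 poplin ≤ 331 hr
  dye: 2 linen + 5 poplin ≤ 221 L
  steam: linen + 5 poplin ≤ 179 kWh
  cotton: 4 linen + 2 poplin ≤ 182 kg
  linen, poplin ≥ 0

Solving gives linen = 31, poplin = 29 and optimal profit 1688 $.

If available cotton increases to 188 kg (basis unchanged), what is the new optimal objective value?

1700

Binding: labor and cotton. Non-binding: dye (14 unused), steam (3 unused).
Slack constraints have shadow price 0 (complementary slackness).
Dual feasibility on the basic columns requires 6·y_labor + 4·y_cotton = 32, 5·y_labor + 2·y_cotton = 24.
This yields shadow prices y_labor = 4, y_cotton = 2.
Δz = y_cotton·Δb = 2 × (6) = 12, so new z* = 1688 + 12 = 1700.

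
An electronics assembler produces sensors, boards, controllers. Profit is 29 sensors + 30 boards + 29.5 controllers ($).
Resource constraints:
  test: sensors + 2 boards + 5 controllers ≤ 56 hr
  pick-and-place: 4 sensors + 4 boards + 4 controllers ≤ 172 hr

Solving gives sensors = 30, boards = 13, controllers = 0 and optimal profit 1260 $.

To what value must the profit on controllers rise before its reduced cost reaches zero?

33

Check each constraint at x*: test 56/56 (tight); pick-and-place 172/172 (tight).
From A_Bᵀ y = c: 1·y_test + 4·y_pick-and-place = 29; 2·y_test + 4·y_pick-and-place = 30.
This yields shadow prices y_test = 1, y_pick-and-place = 7.
controllers enters the basis when its profit ≥ yᵀa₃ = 1·5 + 7·4 = 33.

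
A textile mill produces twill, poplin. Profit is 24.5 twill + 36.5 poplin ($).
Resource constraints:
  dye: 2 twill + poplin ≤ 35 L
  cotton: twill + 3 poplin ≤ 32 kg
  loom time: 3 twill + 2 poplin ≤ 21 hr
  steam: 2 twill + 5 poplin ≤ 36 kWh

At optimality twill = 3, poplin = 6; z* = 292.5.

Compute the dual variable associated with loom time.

4.5

Check each constraint at x*: dye 12/35 (slack 23); cotton 21/32 (slack 11); loom time 21/21 (tight); steam 36/36 (tight).
By complementary slackness, y = 0 for the non-binding constraints.
Dual feasibility on the basic columns requires 3·y_loom time + 2·y_steam = 24.5, 2·y_loom time + 5·y_steam = 36.5.
Solving: y_loom time = 4.5, y_steam = 5.5.
Shadow price of loom time = 4.5.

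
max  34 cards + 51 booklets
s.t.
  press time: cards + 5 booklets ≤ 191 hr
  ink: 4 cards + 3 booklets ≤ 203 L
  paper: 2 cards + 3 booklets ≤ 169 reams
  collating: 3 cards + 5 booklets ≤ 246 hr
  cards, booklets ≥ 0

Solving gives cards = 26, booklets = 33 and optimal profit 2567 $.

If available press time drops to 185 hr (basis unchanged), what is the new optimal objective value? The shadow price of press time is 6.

Δb = -6, so new z* = 2567 + (6)·(-6) = 2567 − 36 = 2531.

2531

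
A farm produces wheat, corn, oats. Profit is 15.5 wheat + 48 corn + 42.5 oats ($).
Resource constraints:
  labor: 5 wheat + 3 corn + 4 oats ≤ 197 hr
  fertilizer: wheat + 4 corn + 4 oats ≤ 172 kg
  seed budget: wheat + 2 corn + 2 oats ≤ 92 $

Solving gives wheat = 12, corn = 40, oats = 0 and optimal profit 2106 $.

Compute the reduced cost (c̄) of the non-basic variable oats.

Binding: fertilizer and seed budget. Non-binding: labor (17 unused).
Since labor is not tight, its dual is 0.
From A_Bᵀ y = c: 1·y_fertilizer + 1·y_seed budget = 15.5; 4·y_fertilizer + 2·y_seed budget = 48.
→ y_fertilizer = 8.5 and y_seed budget = 7.
Reduced cost of oats: c₃ − yᵀa₃ = 42.5 − (8.5·4 + 7·2) = 42.5 − 48 = -5.5.

-5.5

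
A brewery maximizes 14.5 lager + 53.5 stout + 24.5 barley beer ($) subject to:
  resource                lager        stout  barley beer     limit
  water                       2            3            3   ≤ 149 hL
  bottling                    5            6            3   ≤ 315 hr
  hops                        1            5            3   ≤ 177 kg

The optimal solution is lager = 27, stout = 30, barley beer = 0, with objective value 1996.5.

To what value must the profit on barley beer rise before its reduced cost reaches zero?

31.5

Binding: bottling and hops. Non-binding: water (5 unused).
Slack constraints have shadow price 0 (complementary slackness).
The binding rows give the dual system: 5·y_bottling + 1·y_hops = 14.5 and 6·y_bottling + 5·y_hops = 53.5.
This yields shadow prices y_bottling = 1, y_hops = 9.5.
barley beer enters the basis when its profit ≥ yᵀa₃ = 1·3 + 9.5·3 = 31.5.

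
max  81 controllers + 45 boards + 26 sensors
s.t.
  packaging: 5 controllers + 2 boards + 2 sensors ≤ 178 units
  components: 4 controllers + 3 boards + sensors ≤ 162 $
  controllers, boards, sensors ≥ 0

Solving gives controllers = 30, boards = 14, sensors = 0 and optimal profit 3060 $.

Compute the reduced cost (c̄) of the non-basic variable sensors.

Check each constraint at x*: packaging 178/178 (tight); components 162/162 (tight).
From A_Bᵀ y = c: 5·y_packaging + 4·y_components = 81; 2·y_packaging + 3·y_components = 45.
Solving: y_packaging = 9, y_components = 9.
Reduced cost of sensors: c₃ − yᵀa₃ = 26 − (9·2 + 9·1) = 26 − 27 = -1.

-1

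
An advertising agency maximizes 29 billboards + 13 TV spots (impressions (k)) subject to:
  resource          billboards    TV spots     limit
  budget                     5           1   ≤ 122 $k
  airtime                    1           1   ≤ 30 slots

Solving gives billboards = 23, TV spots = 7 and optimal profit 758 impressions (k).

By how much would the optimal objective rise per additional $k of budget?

4

At the optimum: budget uses 122 of 122 (binding); airtime uses 30 of 30 (binding).
From A_Bᵀ y = c: 5·y_budget + 1·y_airtime = 29; 1·y_budget + 1·y_airtime = 13.
Solving: y_budget = 4, y_airtime = 9.
Shadow price of budget = 4.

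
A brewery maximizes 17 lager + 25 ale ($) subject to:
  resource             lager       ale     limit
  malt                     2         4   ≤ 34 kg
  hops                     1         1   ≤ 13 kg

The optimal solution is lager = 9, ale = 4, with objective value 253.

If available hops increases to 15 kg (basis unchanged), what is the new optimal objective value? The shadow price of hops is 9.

Δb = 2, so new z* = 253 + (9)·(2) = 253 + 18 = 271.

271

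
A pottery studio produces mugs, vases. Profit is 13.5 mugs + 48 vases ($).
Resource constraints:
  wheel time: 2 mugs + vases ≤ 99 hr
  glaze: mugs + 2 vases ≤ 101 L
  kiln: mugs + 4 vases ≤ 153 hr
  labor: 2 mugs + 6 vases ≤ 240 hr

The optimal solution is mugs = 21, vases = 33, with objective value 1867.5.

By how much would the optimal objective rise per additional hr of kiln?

Check each constraint at x*: wheel time 75/99 (slack 24); glaze 87/101 (slack 14); kiln 153/153 (tight); labor 240/240 (tight).
Since wheel time, glaze are not tight, their duals are 0.
The binding rows give the dual system: 1·y_kiln + 2·y_labor = 13.5 and 4·y_kiln + 6·y_labor = 48.
Solving: y_kiln = 7.5, y_labor = 3.
Shadow price of kiln = 7.5.

7.5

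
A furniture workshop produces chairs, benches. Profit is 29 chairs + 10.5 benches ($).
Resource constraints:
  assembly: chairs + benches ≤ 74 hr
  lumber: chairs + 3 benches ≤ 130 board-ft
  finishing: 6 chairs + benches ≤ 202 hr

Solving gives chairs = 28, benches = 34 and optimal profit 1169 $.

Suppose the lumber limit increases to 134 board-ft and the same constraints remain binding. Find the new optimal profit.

1177

Binding: lumber and finishing. Non-binding: assembly (12 unused).
By complementary slackness, y = 0 for the non-binding constraint.
From A_Bᵀ y = c: 1·y_lumber + 6·y_finishing = 29; 3·y_lumber + 1·y_finishing = 10.5.
This yields shadow prices y_lumber = 2, y_finishing = 4.5.
Δz = y_lumber·Δb = 2 × (4) = 8, so new z* = 1169 + 8 = 1177.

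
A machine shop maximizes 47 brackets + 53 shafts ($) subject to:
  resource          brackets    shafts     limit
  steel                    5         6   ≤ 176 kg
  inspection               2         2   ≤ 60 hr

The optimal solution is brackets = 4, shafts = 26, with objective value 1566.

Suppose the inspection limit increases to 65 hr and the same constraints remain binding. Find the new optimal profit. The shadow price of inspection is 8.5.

Δb = 5, so new z* = 1566 + (8.5)·(5) = 1566 + 42.5 = 1608.5.

1608.5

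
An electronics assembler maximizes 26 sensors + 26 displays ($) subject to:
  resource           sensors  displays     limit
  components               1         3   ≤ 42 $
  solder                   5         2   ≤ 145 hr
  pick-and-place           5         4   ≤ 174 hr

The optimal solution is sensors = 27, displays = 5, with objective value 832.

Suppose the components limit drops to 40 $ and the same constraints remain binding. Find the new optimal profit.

820

Check each constraint at x*: components 42/42 (tight); solder 145/145 (tight); pick-and-place 155/174 (slack 19).
Slack constraints have shadow price 0 (complementary slackness).
Dual feasibility on the basic columns requires 1·y_components + 5·y_solder = 26, 3·y_components + 2·y_solder = 26.
→ y_components = 6 and y_solder = 4.
Δz = y_components·Δb = 6 × (-2) = -12, so new z* = 832 − 12 = 820.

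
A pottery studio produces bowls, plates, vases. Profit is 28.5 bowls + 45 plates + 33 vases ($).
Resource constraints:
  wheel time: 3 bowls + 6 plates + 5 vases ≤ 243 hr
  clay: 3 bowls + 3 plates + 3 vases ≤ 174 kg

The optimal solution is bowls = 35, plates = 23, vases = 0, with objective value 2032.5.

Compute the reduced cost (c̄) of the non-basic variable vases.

Check each constraint at x*: wheel time 243/243 (tight); clay 174/174 (tight).
Dual feasibility on the basic columns requires 3·y_wheel time + 3·y_clay = 28.5, 6·y_wheel time + 3·y_clay = 45.
Solving: y_wheel time = 5.5, y_clay = 4.
Reduced cost of vases: c₃ − yᵀa₃ = 33 − (5.5·5 + 4·3) = 33 − 39.5 = -6.5.

-6.5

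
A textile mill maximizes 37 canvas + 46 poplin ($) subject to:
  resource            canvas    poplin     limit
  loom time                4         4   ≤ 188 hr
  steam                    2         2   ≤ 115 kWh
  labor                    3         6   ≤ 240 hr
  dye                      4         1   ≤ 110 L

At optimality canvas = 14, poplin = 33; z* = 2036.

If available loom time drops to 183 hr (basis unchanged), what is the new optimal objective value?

Binding: loom time and labor. Non-binding: steam (21 unused), dye (21 unused).
Since steam, dye are not tight, their duals are 0.
Dual feasibility on the basic columns requires 4·y_loom time + 3·y_labor = 37, 4·y_loom time + 6·y_labor = 46.
This yields shadow prices y_loom time = 7, y_labor = 3.
Δz = y_loom time·Δb = 7 × (-5) = -35, so new z* = 2036 − 35 = 2001.

2001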